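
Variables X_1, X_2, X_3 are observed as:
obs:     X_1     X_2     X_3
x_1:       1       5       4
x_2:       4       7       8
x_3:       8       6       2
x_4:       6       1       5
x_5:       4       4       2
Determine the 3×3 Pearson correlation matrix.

Step 1 — column means:
  mean(X_1) = (1 + 4 + 8 + 6 + 4) / 5 = 23/5 = 4.6
  mean(X_2) = (5 + 7 + 6 + 1 + 4) / 5 = 23/5 = 4.6
  mean(X_3) = (4 + 8 + 2 + 5 + 2) / 5 = 21/5 = 4.2

Step 2 — sample variances and covariances s[i,j] = (1/(n-1)) · Σ_k (x_{k,i} - mean_i) · (x_{k,j} - mean_j), with n-1 = 4:
  s[X_1,X_1] = ((-3.6)·(-3.6) + (-0.6)·(-0.6) + (3.4)·(3.4) + (1.4)·(1.4) + (-0.6)·(-0.6)) / 4 = 27.2/4 = 6.8
  s[X_1,X_2] = ((-3.6)·(0.4) + (-0.6)·(2.4) + (3.4)·(1.4) + (1.4)·(-3.6) + (-0.6)·(-0.6)) / 4 = -2.8/4 = -0.7
  s[X_1,X_3] = ((-3.6)·(-0.2) + (-0.6)·(3.8) + (3.4)·(-2.2) + (1.4)·(0.8) + (-0.6)·(-2.2)) / 4 = -6.6/4 = -1.65
  s[X_2,X_2] = ((0.4)·(0.4) + (2.4)·(2.4) + (1.4)·(1.4) + (-3.6)·(-3.6) + (-0.6)·(-0.6)) / 4 = 21.2/4 = 5.3
  s[X_2,X_3] = ((0.4)·(-0.2) + (2.4)·(3.8) + (1.4)·(-2.2) + (-3.6)·(0.8) + (-0.6)·(-2.2)) / 4 = 4.4/4 = 1.1
  s[X_3,X_3] = ((-0.2)·(-0.2) + (3.8)·(3.8) + (-2.2)·(-2.2) + (0.8)·(0.8) + (-2.2)·(-2.2)) / 4 = 24.8/4 = 6.2
  Sample standard deviations s_i = √(s[i,i]):
  s(X_1) = √(6.8) = 2.6077
  s(X_2) = √(5.3) = 2.3022
  s(X_3) = √(6.2) = 2.49

Step 3 — r_{ij} = s_{ij} / (s_i · s_j):
  r[X_1,X_1] = 1 (diagonal).
  r[X_1,X_2] = -0.7 / (2.6077 · 2.3022) = -0.7 / 6.0033 = -0.1166
  r[X_1,X_3] = -1.65 / (2.6077 · 2.49) = -1.65 / 6.4931 = -0.2541
  r[X_2,X_2] = 1 (diagonal).
  r[X_2,X_3] = 1.1 / (2.3022 · 2.49) = 1.1 / 5.7324 = 0.1919
  r[X_3,X_3] = 1 (diagonal).

R is symmetric with unit diagonal. Assembling:

R = [[1, -0.1166, -0.2541],
 [-0.1166, 1, 0.1919],
 [-0.2541, 0.1919, 1]]


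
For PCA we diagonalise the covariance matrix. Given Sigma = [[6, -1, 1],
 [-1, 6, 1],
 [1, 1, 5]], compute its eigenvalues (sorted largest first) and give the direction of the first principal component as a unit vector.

Step 1 — characteristic polynomial p(λ) = det(λI - Sigma) = λ³ - tr·λ² + c_1·λ - det, where tr = trace, c_1 = sum of the principal 2×2 minors, det = det(Sigma):
  tr = 6 + 6 + 5 = 17,
  c_1 = (6·6 - (-1)²) + (6·5 - (1)²) + (6·5 - (1)²) = 35 + 29 + 29 = 93,
  det = 6·(6·5 - (1)²) - (-1)·((-1)·5 - (1)·(1)) + (1)·((-1)·(1) - 6·(1)) = 6·(29) - (-1)·(-6) + (1)·(-7) = 161.
  So p(λ) = λ³ - 17λ² + 93λ - 161.
Step 2 — look for an integer root (rational root theorem: any rational root is an integer divisor of 161). Testing λ = 7:
  p(7) = 343 - 833 + 651 - 161 = 0  ✓
  Dividing out (λ - 7): p(λ) = (λ - 7)(λ² - 10λ + 23).
Step 3 — remaining eigenvalues from the quadratic λ² - 10λ + 23 = 0:
  Δ = 10² - 4·23 = 100 - 92 = 8,  λ = (10 ± √8)/2 = (10 ± 2.8284)/2 ≈ 6.4142 or 3.5858.
  Sorted: λ_1 = 7,  λ_2 = 6.4142,  λ_3 = 3.5858  (check: sum = 17 = tr ✓).

Step 4 — unit eigenvector for λ_1 = 7: v spans the null space of (Sigma - λ_1 I), whose rows are
  r_1 = (-1, -1, 1),  r_2 = (-1, -1, 1),  r_3 = (1, 1, -2).
  v is orthogonal to every row, so take v ∝ r_1 × r_3 = ((-1)·(-2) - (1)·(1), (1)·(1) - (-1)·(-2), (-1)·(1) - (-1)·(1)) = (1, -1, 0).
  Let u = (1, -1, 0).
  ||u|| = √((1)² + (-1)² + (0)²) = √(2) ≈ 1.4142,  v_1 = u/||u|| ≈ (0.7071, -0.7071, 0) (||v_1|| = 1).

λ_1 = 7,  λ_2 = 6.4142,  λ_3 = 3.5858;  v_1 ≈ (0.7071, -0.7071, 0)


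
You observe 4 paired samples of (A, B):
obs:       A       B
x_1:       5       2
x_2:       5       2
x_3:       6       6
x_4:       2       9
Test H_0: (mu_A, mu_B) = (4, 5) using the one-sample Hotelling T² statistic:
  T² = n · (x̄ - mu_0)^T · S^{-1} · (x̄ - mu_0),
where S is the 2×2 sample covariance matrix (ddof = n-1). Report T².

Step 1 — sample mean vector:
  mean(A) = (5 + 5 + 6 + 2) / 4 = 18/4 = 4.5
  mean(B) = (2 + 2 + 6 + 9) / 4 = 19/4 = 4.75
  x̄ = (4.5, 4.75),  deviation x̄ - mu_0 = (4.5, 4.75) - (4, 5) = (0.5, -0.25).

Step 2 — sample covariance matrix, S[i,j] = (1/(n-1)) · Σ_k (x_{k,i} - mean_i) · (x_{k,j} - mean_j), divisor n-1 = 3:
  S[A,A] = ((0.5)·(0.5) + (0.5)·(0.5) + (1.5)·(1.5) + (-2.5)·(-2.5)) / 3 = 9/3 = 3
  S[A,B] = ((0.5)·(-2.75) + (0.5)·(-2.75) + (1.5)·(1.25) + (-2.5)·(4.25)) / 3 = -11.5/3 = -3.8333
  S[B,B] = ((-2.75)·(-2.75) + (-2.75)·(-2.75) + (1.25)·(1.25) + (4.25)·(4.25)) / 3 = 34.75/3 = 11.5833
  S = [[3, -3.8333],
 [-3.8333, 11.5833]].

Step 3 — invert S. det(S) = 3·11.5833 - (-3.8333)² = 20.0556.
  S^{-1} = (1/det) · [[d, -b], [-b, a]] = [[0.5776, 0.1911],
 [0.1911, 0.1496]].

Step 4 — quadratic form (x̄ - mu_0)^T · S^{-1} · (x̄ - mu_0):
  S^{-1} · (x̄ - mu_0) = (0.241, 0.0582),
  (x̄ - mu_0)^T · [...] = (0.5)·(0.241) + (-0.25)·(0.0582) = 0.106.

Step 5 — scale by n: T² = 4 · 0.106 = 0.4238.

T² ≈ 0.4238


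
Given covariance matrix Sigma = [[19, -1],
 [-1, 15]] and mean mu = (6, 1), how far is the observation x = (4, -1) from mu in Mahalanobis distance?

Step 1 — centre the observation: (x - mu) = (-2, -2).

Step 2 — invert Sigma. det(Sigma) = 19·15 - (-1)² = 284.
  Sigma^{-1} = (1/det) · [[d, -b], [-b, a]] = [[0.0528, 0.0035],
 [0.0035, 0.0669]].

Step 3 — form the quadratic (x - mu)^T · Sigma^{-1} · (x - mu):
  Sigma^{-1} · (x - mu) = (-0.1127, -0.1408).
  (x - mu)^T · [Sigma^{-1} · (x - mu)] = (-2)·(-0.1127) + (-2)·(-0.1408) = 0.507.

Step 4 — take square root: d = √(0.507) ≈ 0.7121.

d(x, mu) = √(0.507) ≈ 0.7121


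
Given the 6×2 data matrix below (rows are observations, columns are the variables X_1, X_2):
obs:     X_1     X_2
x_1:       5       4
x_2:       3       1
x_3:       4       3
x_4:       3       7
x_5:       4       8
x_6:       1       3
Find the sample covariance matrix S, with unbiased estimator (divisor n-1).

Step 1 — column means:
  mean(X_1) = (5 + 3 + 4 + 3 + 4 + 1) / 6 = 20/6 = 3.3333
  mean(X_2) = (4 + 1 + 3 + 7 + 8 + 3) / 6 = 26/6 = 4.3333

Step 2 — sample covariance S[i,j] = (1/(n-1)) · Σ_k (x_{k,i} - mean_i) · (x_{k,j} - mean_j), with n-1 = 5.
  S[X_1,X_1] = ((1.6667)·(1.6667) + (-0.3333)·(-0.3333) + (0.6667)·(0.6667) + (-0.3333)·(-0.3333) + (0.6667)·(0.6667) + (-2.3333)·(-2.3333)) / 5 = 9.3333/5 = 1.8667
  S[X_1,X_2] = ((1.6667)·(-0.3333) + (-0.3333)·(-3.3333) + (0.6667)·(-1.3333) + (-0.3333)·(2.6667) + (0.6667)·(3.6667) + (-2.3333)·(-1.3333)) / 5 = 4.3333/5 = 0.8667
  S[X_2,X_2] = ((-0.3333)·(-0.3333) + (-3.3333)·(-3.3333) + (-1.3333)·(-1.3333) + (2.6667)·(2.6667) + (3.6667)·(3.6667) + (-1.3333)·(-1.3333)) / 5 = 35.3333/5 = 7.0667

S is symmetric (S[j,i] = S[i,j]). Assembling:

S = [[1.8667, 0.8667],
 [0.8667, 7.0667]]


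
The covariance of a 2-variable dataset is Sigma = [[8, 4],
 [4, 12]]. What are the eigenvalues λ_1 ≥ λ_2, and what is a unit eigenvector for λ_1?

Step 1 — characteristic polynomial of 2×2 Sigma:
  det(Sigma - λI) = λ² - trace · λ + det = 0.
  trace = 8 + 12 = 20, det = 8·12 - (4)² = 80.
Step 2 — discriminant:
  Δ = trace² - 4·det = 400 - 320 = 80.
Step 3 — eigenvalues:
  λ = (trace ± √Δ)/2 = (20 ± 8.9443)/2,
  λ_1 = 14.4721,  λ_2 = 5.5279.

Step 4 — unit eigenvector for λ_1: solve (Sigma - λ_1 I)v = 0. First row:
  (8 - 14.4721)·v_x + (4)·v_y = 0, i.e. (-6.4721)·v_x + (4)·v_y = 0,
  so v ∝ (b, λ_1 - a) = (4, 6.4721) = u.
  ||u|| = √((4)² + (6.4721)²) = √(57.8885) ≈ 7.6085,
  v_1 = u/||u|| ≈ (0.5257, 0.8507) (||v_1|| = 1).

λ_1 = 14.4721,  λ_2 = 5.5279;  v_1 ≈ (0.5257, 0.8507)


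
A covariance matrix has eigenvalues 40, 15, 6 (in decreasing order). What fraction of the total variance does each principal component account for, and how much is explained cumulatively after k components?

Step 1 — total variance = trace(Sigma) = Σ λ_i = 40 + 15 + 6 = 61.

Step 2 — fraction explained by component i = λ_i / Σ λ:
  PC1: 40/61 = 0.6557
  PC2: 15/61 = 0.2459
  PC3: 6/61 = 0.0984

Step 3 — cumulative fraction after k components = (λ_1 + ... + λ_k) / Σ λ:
  k = 1: 40/61 = 0.6557
  k = 2: (40 + 15)/61 = 55/61 = 0.9016
  k = 3: (40 + 15 + 6)/61 = 61/61 = 1

Summary (fraction, with percent):

explained: PC1 0.6557 (65.57%), PC2 0.2459 (24.59%), PC3 0.0984 (9.84%);  cumulative: 0.6557, 0.9016, 1


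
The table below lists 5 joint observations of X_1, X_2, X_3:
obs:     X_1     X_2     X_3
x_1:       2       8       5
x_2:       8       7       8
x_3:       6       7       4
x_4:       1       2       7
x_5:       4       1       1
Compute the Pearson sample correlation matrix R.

Step 1 — column means:
  mean(X_1) = (2 + 8 + 6 + 1 + 4) / 5 = 21/5 = 4.2
  mean(X_2) = (8 + 7 + 7 + 2 + 1) / 5 = 25/5 = 5
  mean(X_3) = (5 + 8 + 4 + 7 + 1) / 5 = 25/5 = 5

Step 2 — sample variances and covariances s[i,j] = (1/(n-1)) · Σ_k (x_{k,i} - mean_i) · (x_{k,j} - mean_j), with n-1 = 4:
  s[X_1,X_1] = ((-2.2)·(-2.2) + (3.8)·(3.8) + (1.8)·(1.8) + (-3.2)·(-3.2) + (-0.2)·(-0.2)) / 4 = 32.8/4 = 8.2
  s[X_1,X_2] = ((-2.2)·(3) + (3.8)·(2) + (1.8)·(2) + (-3.2)·(-3) + (-0.2)·(-4)) / 4 = 15/4 = 3.75
  s[X_1,X_3] = ((-2.2)·(0) + (3.8)·(3) + (1.8)·(-1) + (-3.2)·(2) + (-0.2)·(-4)) / 4 = 4/4 = 1
  s[X_2,X_2] = ((3)·(3) + (2)·(2) + (2)·(2) + (-3)·(-3) + (-4)·(-4)) / 4 = 42/4 = 10.5
  s[X_2,X_3] = ((3)·(0) + (2)·(3) + (2)·(-1) + (-3)·(2) + (-4)·(-4)) / 4 = 14/4 = 3.5
  s[X_3,X_3] = ((0)·(0) + (3)·(3) + (-1)·(-1) + (2)·(2) + (-4)·(-4)) / 4 = 30/4 = 7.5
  Sample standard deviations s_i = √(s[i,i]):
  s(X_1) = √(8.2) = 2.8636
  s(X_2) = √(10.5) = 3.2404
  s(X_3) = √(7.5) = 2.7386

Step 3 — r_{ij} = s_{ij} / (s_i · s_j):
  r[X_1,X_1] = 1 (diagonal).
  r[X_1,X_2] = 3.75 / (2.8636 · 3.2404) = 3.75 / 9.279 = 0.4041
  r[X_1,X_3] = 1 / (2.8636 · 2.7386) = 1 / 7.8422 = 0.1275
  r[X_2,X_2] = 1 (diagonal).
  r[X_2,X_3] = 3.5 / (3.2404 · 2.7386) = 3.5 / 8.8741 = 0.3944
  r[X_3,X_3] = 1 (diagonal).

R is symmetric with unit diagonal. Assembling:

R = [[1, 0.4041, 0.1275],
 [0.4041, 1, 0.3944],
 [0.1275, 0.3944, 1]]


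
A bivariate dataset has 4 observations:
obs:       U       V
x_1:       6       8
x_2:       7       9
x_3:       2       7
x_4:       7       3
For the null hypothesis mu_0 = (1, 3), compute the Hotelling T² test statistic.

Step 1 — sample mean vector:
  mean(U) = (6 + 7 + 2 + 7) / 4 = 22/4 = 5.5
  mean(V) = (8 + 9 + 7 + 3) / 4 = 27/4 = 6.75
  x̄ = (5.5, 6.75),  deviation x̄ - mu_0 = (5.5, 6.75) - (1, 3) = (4.5, 3.75).

Step 2 — sample covariance matrix, S[i,j] = (1/(n-1)) · Σ_k (x_{k,i} - mean_i) · (x_{k,j} - mean_j), divisor n-1 = 3:
  S[U,U] = ((0.5)·(0.5) + (1.5)·(1.5) + (-3.5)·(-3.5) + (1.5)·(1.5)) / 3 = 17/3 = 5.6667
  S[U,V] = ((0.5)·(1.25) + (1.5)·(2.25) + (-3.5)·(0.25) + (1.5)·(-3.75)) / 3 = -2.5/3 = -0.8333
  S[V,V] = ((1.25)·(1.25) + (2.25)·(2.25) + (0.25)·(0.25) + (-3.75)·(-3.75)) / 3 = 20.75/3 = 6.9167
  S = [[5.6667, -0.8333],
 [-0.8333, 6.9167]].

Step 3 — invert S. det(S) = 5.6667·6.9167 - (-0.8333)² = 38.5.
  S^{-1} = (1/det) · [[d, -b], [-b, a]] = [[0.1797, 0.0216],
 [0.0216, 0.1472]].

Step 4 — quadratic form (x̄ - mu_0)^T · S^{-1} · (x̄ - mu_0):
  S^{-1} · (x̄ - mu_0) = (0.8896, 0.6494),
  (x̄ - mu_0)^T · [...] = (4.5)·(0.8896) + (3.75)·(0.6494) = 6.4383.

Step 5 — scale by n: T² = 4 · 6.4383 = 25.7532.

T² ≈ 25.7532


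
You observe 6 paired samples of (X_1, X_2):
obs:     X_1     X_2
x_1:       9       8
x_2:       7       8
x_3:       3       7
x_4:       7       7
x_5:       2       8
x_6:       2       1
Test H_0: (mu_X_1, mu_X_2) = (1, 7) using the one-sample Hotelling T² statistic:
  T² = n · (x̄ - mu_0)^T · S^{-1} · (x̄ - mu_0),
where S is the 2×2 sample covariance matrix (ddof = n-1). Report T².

Step 1 — sample mean vector:
  mean(X_1) = (9 + 7 + 3 + 7 + 2 + 2) / 6 = 30/6 = 5
  mean(X_2) = (8 + 8 + 7 + 7 + 8 + 1) / 6 = 39/6 = 6.5
  x̄ = (5, 6.5),  deviation x̄ - mu_0 = (5, 6.5) - (1, 7) = (4, -0.5).

Step 2 — sample covariance matrix, S[i,j] = (1/(n-1)) · Σ_k (x_{k,i} - mean_i) · (x_{k,j} - mean_j), divisor n-1 = 5:
  S[X_1,X_1] = ((4)·(4) + (2)·(2) + (-2)·(-2) + (2)·(2) + (-3)·(-3) + (-3)·(-3)) / 5 = 46/5 = 9.2
  S[X_1,X_2] = ((4)·(1.5) + (2)·(1.5) + (-2)·(0.5) + (2)·(0.5) + (-3)·(1.5) + (-3)·(-5.5)) / 5 = 21/5 = 4.2
  S[X_2,X_2] = ((1.5)·(1.5) + (1.5)·(1.5) + (0.5)·(0.5) + (0.5)·(0.5) + (1.5)·(1.5) + (-5.5)·(-5.5)) / 5 = 37.5/5 = 7.5
  S = [[9.2, 4.2],
 [4.2, 7.5]].

Step 3 — invert S. det(S) = 9.2·7.5 - (4.2)² = 51.36.
  S^{-1} = (1/det) · [[d, -b], [-b, a]] = [[0.146, -0.0818],
 [-0.0818, 0.1791]].

Step 4 — quadratic form (x̄ - mu_0)^T · S^{-1} · (x̄ - mu_0):
  S^{-1} · (x̄ - mu_0) = (0.625, -0.4167),
  (x̄ - mu_0)^T · [...] = (4)·(0.625) + (-0.5)·(-0.4167) = 2.7083.

Step 5 — scale by n: T² = 6 · 2.7083 = 16.25.

T² ≈ 16.25


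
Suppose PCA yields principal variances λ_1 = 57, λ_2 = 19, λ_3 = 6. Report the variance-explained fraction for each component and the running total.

Step 1 — total variance = trace(Sigma) = Σ λ_i = 57 + 19 + 6 = 82.

Step 2 — fraction explained by component i = λ_i / Σ λ:
  PC1: 57/82 = 0.6951
  PC2: 19/82 = 0.2317
  PC3: 6/82 = 0.0732

Step 3 — cumulative fraction after k components = (λ_1 + ... + λ_k) / Σ λ:
  k = 1: 57/82 = 0.6951
  k = 2: (57 + 19)/82 = 76/82 = 0.9268
  k = 3: (57 + 19 + 6)/82 = 82/82 = 1

Summary (fraction, with percent):

explained: PC1 0.6951 (69.51%), PC2 0.2317 (23.17%), PC3 0.0732 (7.32%);  cumulative: 0.6951, 0.9268, 1


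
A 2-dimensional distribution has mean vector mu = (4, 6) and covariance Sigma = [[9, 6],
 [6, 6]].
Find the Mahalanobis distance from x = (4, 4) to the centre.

Step 1 — centre the observation: (x - mu) = (0, -2).

Step 2 — invert Sigma. det(Sigma) = 9·6 - (6)² = 18.
  Sigma^{-1} = (1/det) · [[d, -b], [-b, a]] = [[0.3333, -0.3333],
 [-0.3333, 0.5]].

Step 3 — form the quadratic (x - mu)^T · Sigma^{-1} · (x - mu):
  Sigma^{-1} · (x - mu) = (0.6667, -1).
  (x - mu)^T · [Sigma^{-1} · (x - mu)] = (0)·(0.6667) + (-2)·(-1) = 2.

Step 4 — take square root: d = √(2) ≈ 1.4142.

d(x, mu) = √(2) ≈ 1.4142


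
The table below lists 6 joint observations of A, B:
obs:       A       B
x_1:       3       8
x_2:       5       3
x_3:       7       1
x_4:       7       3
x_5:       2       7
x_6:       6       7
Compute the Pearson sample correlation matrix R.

Step 1 — column means:
  mean(A) = (3 + 5 + 7 + 7 + 2 + 6) / 6 = 30/6 = 5
  mean(B) = (8 + 3 + 1 + 3 + 7 + 7) / 6 = 29/6 = 4.8333

Step 2 — sample variances and covariances s[i,j] = (1/(n-1)) · Σ_k (x_{k,i} - mean_i) · (x_{k,j} - mean_j), with n-1 = 5:
  s[A,A] = ((-2)·(-2) + (0)·(0) + (2)·(2) + (2)·(2) + (-3)·(-3) + (1)·(1)) / 5 = 22/5 = 4.4
  s[A,B] = ((-2)·(3.1667) + (0)·(-1.8333) + (2)·(-3.8333) + (2)·(-1.8333) + (-3)·(2.1667) + (1)·(2.1667)) / 5 = -22/5 = -4.4
  s[B,B] = ((3.1667)·(3.1667) + (-1.8333)·(-1.8333) + (-3.8333)·(-3.8333) + (-1.8333)·(-1.8333) + (2.1667)·(2.1667) + (2.1667)·(2.1667)) / 5 = 40.8333/5 = 8.1667
  Sample standard deviations s_i = √(s[i,i]):
  s(A) = √(4.4) = 2.0976
  s(B) = √(8.1667) = 2.8577

Step 3 — r_{ij} = s_{ij} / (s_i · s_j):
  r[A,A] = 1 (diagonal).
  r[A,B] = -4.4 / (2.0976 · 2.8577) = -4.4 / 5.9944 = -0.734
  r[B,B] = 1 (diagonal).

R is symmetric with unit diagonal. Assembling:

R = [[1, -0.734],
 [-0.734, 1]]


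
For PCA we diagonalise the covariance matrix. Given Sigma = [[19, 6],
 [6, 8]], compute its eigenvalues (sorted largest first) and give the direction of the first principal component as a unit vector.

Step 1 — characteristic polynomial of 2×2 Sigma:
  det(Sigma - λI) = λ² - trace · λ + det = 0.
  trace = 19 + 8 = 27, det = 19·8 - (6)² = 116.
Step 2 — discriminant:
  Δ = trace² - 4·det = 729 - 464 = 265.
Step 3 — eigenvalues:
  λ = (trace ± √Δ)/2 = (27 ± 16.2788)/2,
  λ_1 = 21.6394,  λ_2 = 5.3606.

Step 4 — unit eigenvector for λ_1: solve (Sigma - λ_1 I)v = 0. First row:
  (19 - 21.6394)·v_x + (6)·v_y = 0, i.e. (-2.6394)·v_x + (6)·v_y = 0,
  so v ∝ (b, λ_1 - a) = (6, 2.6394) = u.
  ||u|| = √((6)² + (2.6394)²) = √(42.9665) ≈ 6.5549,
  v_1 = u/||u|| ≈ (0.9153, 0.4027) (||v_1|| = 1).

λ_1 = 21.6394,  λ_2 = 5.3606;  v_1 ≈ (0.9153, 0.4027)


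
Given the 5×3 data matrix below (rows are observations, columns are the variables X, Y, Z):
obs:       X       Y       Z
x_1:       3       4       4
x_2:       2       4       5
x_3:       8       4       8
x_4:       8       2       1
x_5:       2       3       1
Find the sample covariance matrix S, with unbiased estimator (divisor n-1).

Step 1 — column means:
  mean(X) = (3 + 2 + 8 + 8 + 2) / 5 = 23/5 = 4.6
  mean(Y) = (4 + 4 + 4 + 2 + 3) / 5 = 17/5 = 3.4
  mean(Z) = (4 + 5 + 8 + 1 + 1) / 5 = 19/5 = 3.8

Step 2 — sample covariance S[i,j] = (1/(n-1)) · Σ_k (x_{k,i} - mean_i) · (x_{k,j} - mean_j), with n-1 = 4.
  S[X,X] = ((-1.6)·(-1.6) + (-2.6)·(-2.6) + (3.4)·(3.4) + (3.4)·(3.4) + (-2.6)·(-2.6)) / 4 = 39.2/4 = 9.8
  S[X,Y] = ((-1.6)·(0.6) + (-2.6)·(0.6) + (3.4)·(0.6) + (3.4)·(-1.4) + (-2.6)·(-0.4)) / 4 = -4.2/4 = -1.05
  S[X,Z] = ((-1.6)·(0.2) + (-2.6)·(1.2) + (3.4)·(4.2) + (3.4)·(-2.8) + (-2.6)·(-2.8)) / 4 = 8.6/4 = 2.15
  S[Y,Y] = ((0.6)·(0.6) + (0.6)·(0.6) + (0.6)·(0.6) + (-1.4)·(-1.4) + (-0.4)·(-0.4)) / 4 = 3.2/4 = 0.8
  S[Y,Z] = ((0.6)·(0.2) + (0.6)·(1.2) + (0.6)·(4.2) + (-1.4)·(-2.8) + (-0.4)·(-2.8)) / 4 = 8.4/4 = 2.1
  S[Z,Z] = ((0.2)·(0.2) + (1.2)·(1.2) + (4.2)·(4.2) + (-2.8)·(-2.8) + (-2.8)·(-2.8)) / 4 = 34.8/4 = 8.7

S is symmetric (S[j,i] = S[i,j]). Assembling:

S = [[9.8, -1.05, 2.15],
 [-1.05, 0.8, 2.1],
 [2.15, 2.1, 8.7]]


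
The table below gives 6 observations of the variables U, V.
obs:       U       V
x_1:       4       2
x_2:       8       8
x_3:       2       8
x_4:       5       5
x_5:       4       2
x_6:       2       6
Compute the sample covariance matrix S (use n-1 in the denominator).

Step 1 — column means:
  mean(U) = (4 + 8 + 2 + 5 + 4 + 2) / 6 = 25/6 = 4.1667
  mean(V) = (2 + 8 + 8 + 5 + 2 + 6) / 6 = 31/6 = 5.1667

Step 2 — sample covariance S[i,j] = (1/(n-1)) · Σ_k (x_{k,i} - mean_i) · (x_{k,j} - mean_j), with n-1 = 5.
  S[U,U] = ((-0.1667)·(-0.1667) + (3.8333)·(3.8333) + (-2.1667)·(-2.1667) + (0.8333)·(0.8333) + (-0.1667)·(-0.1667) + (-2.1667)·(-2.1667)) / 5 = 24.8333/5 = 4.9667
  S[U,V] = ((-0.1667)·(-3.1667) + (3.8333)·(2.8333) + (-2.1667)·(2.8333) + (0.8333)·(-0.1667) + (-0.1667)·(-3.1667) + (-2.1667)·(0.8333)) / 5 = 3.8333/5 = 0.7667
  S[V,V] = ((-3.1667)·(-3.1667) + (2.8333)·(2.8333) + (2.8333)·(2.8333) + (-0.1667)·(-0.1667) + (-3.1667)·(-3.1667) + (0.8333)·(0.8333)) / 5 = 36.8333/5 = 7.3667

S is symmetric (S[j,i] = S[i,j]). Assembling:

S = [[4.9667, 0.7667],
 [0.7667, 7.3667]]


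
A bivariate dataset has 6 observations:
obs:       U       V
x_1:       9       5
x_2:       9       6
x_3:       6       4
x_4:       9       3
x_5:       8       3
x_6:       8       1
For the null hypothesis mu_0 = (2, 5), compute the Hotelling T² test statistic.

Step 1 — sample mean vector:
  mean(U) = (9 + 9 + 6 + 9 + 8 + 8) / 6 = 49/6 = 8.1667
  mean(V) = (5 + 6 + 4 + 3 + 3 + 1) / 6 = 22/6 = 3.6667
  x̄ = (8.1667, 3.6667),  deviation x̄ - mu_0 = (8.1667, 3.6667) - (2, 5) = (6.1667, -1.3333).

Step 2 — sample covariance matrix, S[i,j] = (1/(n-1)) · Σ_k (x_{k,i} - mean_i) · (x_{k,j} - mean_j), divisor n-1 = 5:
  S[U,U] = ((0.8333)·(0.8333) + (0.8333)·(0.8333) + (-2.1667)·(-2.1667) + (0.8333)·(0.8333) + (-0.1667)·(-0.1667) + (-0.1667)·(-0.1667)) / 5 = 6.8333/5 = 1.3667
  S[U,V] = ((0.8333)·(1.3333) + (0.8333)·(2.3333) + (-2.1667)·(0.3333) + (0.8333)·(-0.6667) + (-0.1667)·(-0.6667) + (-0.1667)·(-2.6667)) / 5 = 2.3333/5 = 0.4667
  S[V,V] = ((1.3333)·(1.3333) + (2.3333)·(2.3333) + (0.3333)·(0.3333) + (-0.6667)·(-0.6667) + (-0.6667)·(-0.6667) + (-2.6667)·(-2.6667)) / 5 = 15.3333/5 = 3.0667
  S = [[1.3667, 0.4667],
 [0.4667, 3.0667]].

Step 3 — invert S. det(S) = 1.3667·3.0667 - (0.4667)² = 3.9733.
  S^{-1} = (1/det) · [[d, -b], [-b, a]] = [[0.7718, -0.1174],
 [-0.1174, 0.344]].

Step 4 — quadratic form (x̄ - mu_0)^T · S^{-1} · (x̄ - mu_0):
  S^{-1} · (x̄ - mu_0) = (4.9161, -1.1829),
  (x̄ - mu_0)^T · [...] = (6.1667)·(4.9161) + (-1.3333)·(-1.1829) = 31.8932.

Step 5 — scale by n: T² = 6 · 31.8932 = 191.3591.

T² ≈ 191.3591


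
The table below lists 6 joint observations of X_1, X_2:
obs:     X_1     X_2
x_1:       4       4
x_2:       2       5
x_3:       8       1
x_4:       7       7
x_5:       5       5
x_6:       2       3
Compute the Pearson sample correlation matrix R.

Step 1 — column means:
  mean(X_1) = (4 + 2 + 8 + 7 + 5 + 2) / 6 = 28/6 = 4.6667
  mean(X_2) = (4 + 5 + 1 + 7 + 5 + 3) / 6 = 25/6 = 4.1667

Step 2 — sample variances and covariances s[i,j] = (1/(n-1)) · Σ_k (x_{k,i} - mean_i) · (x_{k,j} - mean_j), with n-1 = 5:
  s[X_1,X_1] = ((-0.6667)·(-0.6667) + (-2.6667)·(-2.6667) + (3.3333)·(3.3333) + (2.3333)·(2.3333) + (0.3333)·(0.3333) + (-2.6667)·(-2.6667)) / 5 = 31.3333/5 = 6.2667
  s[X_1,X_2] = ((-0.6667)·(-0.1667) + (-2.6667)·(0.8333) + (3.3333)·(-3.1667) + (2.3333)·(2.8333) + (0.3333)·(0.8333) + (-2.6667)·(-1.1667)) / 5 = -2.6667/5 = -0.5333
  s[X_2,X_2] = ((-0.1667)·(-0.1667) + (0.8333)·(0.8333) + (-3.1667)·(-3.1667) + (2.8333)·(2.8333) + (0.8333)·(0.8333) + (-1.1667)·(-1.1667)) / 5 = 20.8333/5 = 4.1667
  Sample standard deviations s_i = √(s[i,i]):
  s(X_1) = √(6.2667) = 2.5033
  s(X_2) = √(4.1667) = 2.0412

Step 3 — r_{ij} = s_{ij} / (s_i · s_j):
  r[X_1,X_1] = 1 (diagonal).
  r[X_1,X_2] = -0.5333 / (2.5033 · 2.0412) = -0.5333 / 5.1099 = -0.1044
  r[X_2,X_2] = 1 (diagonal).

R is symmetric with unit diagonal. Assembling:

R = [[1, -0.1044],
 [-0.1044, 1]]


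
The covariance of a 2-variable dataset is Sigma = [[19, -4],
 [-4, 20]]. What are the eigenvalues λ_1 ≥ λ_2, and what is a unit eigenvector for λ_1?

Step 1 — characteristic polynomial of 2×2 Sigma:
  det(Sigma - λI) = λ² - trace · λ + det = 0.
  trace = 19 + 20 = 39, det = 19·20 - (-4)² = 364.
Step 2 — discriminant:
  Δ = trace² - 4·det = 1521 - 1456 = 65.
Step 3 — eigenvalues:
  λ = (trace ± √Δ)/2 = (39 ± 8.0623)/2,
  λ_1 = 23.5311,  λ_2 = 15.4689.

Step 4 — unit eigenvector for λ_1: solve (Sigma - λ_1 I)v = 0. First row:
  (19 - 23.5311)·v_x + (-4)·v_y = 0, i.e. (-4.5311)·v_x + (-4)·v_y = 0,
  so v ∝ (b, λ_1 - a) = (-4, 4.5311); multiply by -1 so the first entry is positive: u = (4, -4.5311).
  ||u|| = √((4)² + (-4.5311)²) = √(36.5311) ≈ 6.0441,
  v_1 = u/||u|| ≈ (0.6618, -0.7497) (||v_1|| = 1).

λ_1 = 23.5311,  λ_2 = 15.4689;  v_1 ≈ (0.6618, -0.7497)


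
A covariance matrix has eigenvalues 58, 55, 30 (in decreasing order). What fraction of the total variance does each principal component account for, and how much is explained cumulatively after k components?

Step 1 — total variance = trace(Sigma) = Σ λ_i = 58 + 55 + 30 = 143.

Step 2 — fraction explained by component i = λ_i / Σ λ:
  PC1: 58/143 = 0.4056
  PC2: 55/143 = 0.3846
  PC3: 30/143 = 0.2098

Step 3 — cumulative fraction after k components = (λ_1 + ... + λ_k) / Σ λ:
  k = 1: 58/143 = 0.4056
  k = 2: (58 + 55)/143 = 113/143 = 0.7902
  k = 3: (58 + 55 + 30)/143 = 143/143 = 1

Summary (fraction, with percent):

explained: PC1 0.4056 (40.56%), PC2 0.3846 (38.46%), PC3 0.2098 (20.98%);  cumulative: 0.4056, 0.7902, 1


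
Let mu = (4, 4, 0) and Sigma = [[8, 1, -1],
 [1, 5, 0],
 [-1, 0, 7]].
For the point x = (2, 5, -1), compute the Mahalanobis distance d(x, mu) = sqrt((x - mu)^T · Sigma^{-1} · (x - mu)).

Step 1 — centre the observation: (x - mu) = (-2, 1, -1).

Step 2 — invert Sigma (cofactor / det for 3×3, or solve directly):
  Sigma^{-1} = [[0.1306, -0.0261, 0.0187],
 [-0.0261, 0.2052, -0.0037],
 [0.0187, -0.0037, 0.1455]].

Step 3 — form the quadratic (x - mu)^T · Sigma^{-1} · (x - mu):
  Sigma^{-1} · (x - mu) = (-0.306, 0.2612, -0.1866).
  (x - mu)^T · [Sigma^{-1} · (x - mu)] = (-2)·(-0.306) + (1)·(0.2612) + (-1)·(-0.1866) = 1.0597.

Step 4 — take square root: d = √(1.0597) ≈ 1.0294.

d(x, mu) = √(1.0597) ≈ 1.0294


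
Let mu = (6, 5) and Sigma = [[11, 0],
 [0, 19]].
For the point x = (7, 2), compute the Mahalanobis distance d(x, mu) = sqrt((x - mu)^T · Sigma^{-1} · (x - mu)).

Step 1 — centre the observation: (x - mu) = (1, -3).

Step 2 — invert Sigma. det(Sigma) = 11·19 - (0)² = 209.
  Sigma^{-1} = (1/det) · [[d, -b], [-b, a]] = [[0.0909, 0],
 [0, 0.0526]].

Step 3 — form the quadratic (x - mu)^T · Sigma^{-1} · (x - mu):
  Sigma^{-1} · (x - mu) = (0.0909, -0.1579).
  (x - mu)^T · [Sigma^{-1} · (x - mu)] = (1)·(0.0909) + (-3)·(-0.1579) = 0.5646.

Step 4 — take square root: d = √(0.5646) ≈ 0.7514.

d(x, mu) = √(0.5646) ≈ 0.7514


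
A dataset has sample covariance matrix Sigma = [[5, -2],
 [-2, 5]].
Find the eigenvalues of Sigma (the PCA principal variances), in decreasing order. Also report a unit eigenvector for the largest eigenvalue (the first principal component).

Step 1 — characteristic polynomial of 2×2 Sigma:
  det(Sigma - λI) = λ² - trace · λ + det = 0.
  trace = 5 + 5 = 10, det = 5·5 - (-2)² = 21.
Step 2 — discriminant:
  Δ = trace² - 4·det = 100 - 84 = 16.
Step 3 — eigenvalues:
  λ = (trace ± √Δ)/2 = (10 ± 4)/2,
  λ_1 = 7,  λ_2 = 3.

Step 4 — unit eigenvector for λ_1: solve (Sigma - λ_1 I)v = 0. First row:
  (5 - 7)·v_x + (-2)·v_y = 0, i.e. (-2)·v_x + (-2)·v_y = 0,
  so v ∝ (b, λ_1 - a) = (-2, 2); multiply by -1 so the first entry is positive: u = (2, -2).
  ||u|| = √((2)² + (-2)²) = √(8) ≈ 2.8284,
  v_1 = u/||u|| ≈ (0.7071, -0.7071) (||v_1|| = 1).

λ_1 = 7,  λ_2 = 3;  v_1 ≈ (0.7071, -0.7071)


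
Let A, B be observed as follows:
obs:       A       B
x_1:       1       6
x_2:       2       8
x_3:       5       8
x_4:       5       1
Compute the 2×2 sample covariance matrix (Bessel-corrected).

Step 1 — column means:
  mean(A) = (1 + 2 + 5 + 5) / 4 = 13/4 = 3.25
  mean(B) = (6 + 8 + 8 + 1) / 4 = 23/4 = 5.75

Step 2 — sample covariance S[i,j] = (1/(n-1)) · Σ_k (x_{k,i} - mean_i) · (x_{k,j} - mean_j), with n-1 = 3.
  S[A,A] = ((-2.25)·(-2.25) + (-1.25)·(-1.25) + (1.75)·(1.75) + (1.75)·(1.75)) / 3 = 12.75/3 = 4.25
  S[A,B] = ((-2.25)·(0.25) + (-1.25)·(2.25) + (1.75)·(2.25) + (1.75)·(-4.75)) / 3 = -7.75/3 = -2.5833
  S[B,B] = ((0.25)·(0.25) + (2.25)·(2.25) + (2.25)·(2.25) + (-4.75)·(-4.75)) / 3 = 32.75/3 = 10.9167

S is symmetric (S[j,i] = S[i,j]). Assembling:

S = [[4.25, -2.5833],
 [-2.5833, 10.9167]]


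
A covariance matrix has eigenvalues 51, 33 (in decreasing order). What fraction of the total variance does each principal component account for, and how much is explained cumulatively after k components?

Step 1 — total variance = trace(Sigma) = Σ λ_i = 51 + 33 = 84.

Step 2 — fraction explained by component i = λ_i / Σ λ:
  PC1: 51/84 = 0.6071
  PC2: 33/84 = 0.3929

Step 3 — cumulative fraction after k components = (λ_1 + ... + λ_k) / Σ λ:
  k = 1: 51/84 = 0.6071
  k = 2: (51 + 33)/84 = 84/84 = 1

Summary (fraction, with percent):

explained: PC1 0.6071 (60.71%), PC2 0.3929 (39.29%);  cumulative: 0.6071, 1


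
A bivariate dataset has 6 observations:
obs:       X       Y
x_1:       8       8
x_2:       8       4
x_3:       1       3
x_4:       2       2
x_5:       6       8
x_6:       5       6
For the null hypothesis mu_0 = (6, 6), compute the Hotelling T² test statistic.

Step 1 — sample mean vector:
  mean(X) = (8 + 8 + 1 + 2 + 6 + 5) / 6 = 30/6 = 5
  mean(Y) = (8 + 4 + 3 + 2 + 8 + 6) / 6 = 31/6 = 5.1667
  x̄ = (5, 5.1667),  deviation x̄ - mu_0 = (5, 5.1667) - (6, 6) = (-1, -0.8333).

Step 2 — sample covariance matrix, S[i,j] = (1/(n-1)) · Σ_k (x_{k,i} - mean_i) · (x_{k,j} - mean_j), divisor n-1 = 5:
  S[X,X] = ((3)·(3) + (3)·(3) + (-4)·(-4) + (-3)·(-3) + (1)·(1) + (0)·(0)) / 5 = 44/5 = 8.8
  S[X,Y] = ((3)·(2.8333) + (3)·(-1.1667) + (-4)·(-2.1667) + (-3)·(-3.1667) + (1)·(2.8333) + (0)·(0.8333)) / 5 = 26/5 = 5.2
  S[Y,Y] = ((2.8333)·(2.8333) + (-1.1667)·(-1.1667) + (-2.1667)·(-2.1667) + (-3.1667)·(-3.1667) + (2.8333)·(2.8333) + (0.8333)·(0.8333)) / 5 = 32.8333/5 = 6.5667
  S = [[8.8, 5.2],
 [5.2, 6.5667]].

Step 3 — invert S. det(S) = 8.8·6.5667 - (5.2)² = 30.7467.
  S^{-1} = (1/det) · [[d, -b], [-b, a]] = [[0.2136, -0.1691],
 [-0.1691, 0.2862]].

Step 4 — quadratic form (x̄ - mu_0)^T · S^{-1} · (x̄ - mu_0):
  S^{-1} · (x̄ - mu_0) = (-0.0726, -0.0694),
  (x̄ - mu_0)^T · [...] = (-1)·(-0.0726) + (-0.8333)·(-0.0694) = 0.1305.

Step 5 — scale by n: T² = 6 · 0.1305 = 0.7827.

T² ≈ 0.7827


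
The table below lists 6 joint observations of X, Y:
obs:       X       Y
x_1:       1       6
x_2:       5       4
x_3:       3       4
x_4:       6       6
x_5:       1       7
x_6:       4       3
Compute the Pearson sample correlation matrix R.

Step 1 — column means:
  mean(X) = (1 + 5 + 3 + 6 + 1 + 4) / 6 = 20/6 = 3.3333
  mean(Y) = (6 + 4 + 4 + 6 + 7 + 3) / 6 = 30/6 = 5

Step 2 — sample variances and covariances s[i,j] = (1/(n-1)) · Σ_k (x_{k,i} - mean_i) · (x_{k,j} - mean_j), with n-1 = 5:
  s[X,X] = ((-2.3333)·(-2.3333) + (1.6667)·(1.6667) + (-0.3333)·(-0.3333) + (2.6667)·(2.6667) + (-2.3333)·(-2.3333) + (0.6667)·(0.6667)) / 5 = 21.3333/5 = 4.2667
  s[X,Y] = ((-2.3333)·(1) + (1.6667)·(-1) + (-0.3333)·(-1) + (2.6667)·(1) + (-2.3333)·(2) + (0.6667)·(-2)) / 5 = -7/5 = -1.4
  s[Y,Y] = ((1)·(1) + (-1)·(-1) + (-1)·(-1) + (1)·(1) + (2)·(2) + (-2)·(-2)) / 5 = 12/5 = 2.4
  Sample standard deviations s_i = √(s[i,i]):
  s(X) = √(4.2667) = 2.0656
  s(Y) = √(2.4) = 1.5492

Step 3 — r_{ij} = s_{ij} / (s_i · s_j):
  r[X,X] = 1 (diagonal).
  r[X,Y] = -1.4 / (2.0656 · 1.5492) = -1.4 / 3.2 = -0.4375
  r[Y,Y] = 1 (diagonal).

R is symmetric with unit diagonal. Assembling:

R = [[1, -0.4375],
 [-0.4375, 1]]


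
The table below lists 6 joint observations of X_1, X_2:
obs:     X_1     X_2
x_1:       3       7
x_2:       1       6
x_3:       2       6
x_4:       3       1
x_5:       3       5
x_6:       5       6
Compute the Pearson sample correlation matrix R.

Step 1 — column means:
  mean(X_1) = (3 + 1 + 2 + 3 + 3 + 5) / 6 = 17/6 = 2.8333
  mean(X_2) = (7 + 6 + 6 + 1 + 5 + 6) / 6 = 31/6 = 5.1667

Step 2 — sample variances and covariances s[i,j] = (1/(n-1)) · Σ_k (x_{k,i} - mean_i) · (x_{k,j} - mean_j), with n-1 = 5:
  s[X_1,X_1] = ((0.1667)·(0.1667) + (-1.8333)·(-1.8333) + (-0.8333)·(-0.8333) + (0.1667)·(0.1667) + (0.1667)·(0.1667) + (2.1667)·(2.1667)) / 5 = 8.8333/5 = 1.7667
  s[X_1,X_2] = ((0.1667)·(1.8333) + (-1.8333)·(0.8333) + (-0.8333)·(0.8333) + (0.1667)·(-4.1667) + (0.1667)·(-0.1667) + (2.1667)·(0.8333)) / 5 = -0.8333/5 = -0.1667
  s[X_2,X_2] = ((1.8333)·(1.8333) + (0.8333)·(0.8333) + (0.8333)·(0.8333) + (-4.1667)·(-4.1667) + (-0.1667)·(-0.1667) + (0.8333)·(0.8333)) / 5 = 22.8333/5 = 4.5667
  Sample standard deviations s_i = √(s[i,i]):
  s(X_1) = √(1.7667) = 1.3292
  s(X_2) = √(4.5667) = 2.137

Step 3 — r_{ij} = s_{ij} / (s_i · s_j):
  r[X_1,X_1] = 1 (diagonal).
  r[X_1,X_2] = -0.1667 / (1.3292 · 2.137) = -0.1667 / 2.8404 = -0.0587
  r[X_2,X_2] = 1 (diagonal).

R is symmetric with unit diagonal. Assembling:

R = [[1, -0.0587],
 [-0.0587, 1]]


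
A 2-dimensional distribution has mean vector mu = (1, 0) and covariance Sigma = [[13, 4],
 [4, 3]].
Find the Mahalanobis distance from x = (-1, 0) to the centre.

Step 1 — centre the observation: (x - mu) = (-2, 0).

Step 2 — invert Sigma. det(Sigma) = 13·3 - (4)² = 23.
  Sigma^{-1} = (1/det) · [[d, -b], [-b, a]] = [[0.1304, -0.1739],
 [-0.1739, 0.5652]].

Step 3 — form the quadratic (x - mu)^T · Sigma^{-1} · (x - mu):
  Sigma^{-1} · (x - mu) = (-0.2609, 0.3478).
  (x - mu)^T · [Sigma^{-1} · (x - mu)] = (-2)·(-0.2609) + (0)·(0.3478) = 0.5217.

Step 4 — take square root: d = √(0.5217) ≈ 0.7223.

d(x, mu) = √(0.5217) ≈ 0.7223


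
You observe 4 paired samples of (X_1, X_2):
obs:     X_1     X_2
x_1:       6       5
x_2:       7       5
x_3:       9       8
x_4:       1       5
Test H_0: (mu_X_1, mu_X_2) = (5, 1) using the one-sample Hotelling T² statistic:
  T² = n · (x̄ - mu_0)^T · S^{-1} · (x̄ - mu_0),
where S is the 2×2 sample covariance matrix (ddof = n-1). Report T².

Step 1 — sample mean vector:
  mean(X_1) = (6 + 7 + 9 + 1) / 4 = 23/4 = 5.75
  mean(X_2) = (5 + 5 + 8 + 5) / 4 = 23/4 = 5.75
  x̄ = (5.75, 5.75),  deviation x̄ - mu_0 = (5.75, 5.75) - (5, 1) = (0.75, 4.75).

Step 2 — sample covariance matrix, S[i,j] = (1/(n-1)) · Σ_k (x_{k,i} - mean_i) · (x_{k,j} - mean_j), divisor n-1 = 3:
  S[X_1,X_1] = ((0.25)·(0.25) + (1.25)·(1.25) + (3.25)·(3.25) + (-4.75)·(-4.75)) / 3 = 34.75/3 = 11.5833
  S[X_1,X_2] = ((0.25)·(-0.75) + (1.25)·(-0.75) + (3.25)·(2.25) + (-4.75)·(-0.75)) / 3 = 9.75/3 = 3.25
  S[X_2,X_2] = ((-0.75)·(-0.75) + (-0.75)·(-0.75) + (2.25)·(2.25) + (-0.75)·(-0.75)) / 3 = 6.75/3 = 2.25
  S = [[11.5833, 3.25],
 [3.25, 2.25]].

Step 3 — invert S. det(S) = 11.5833·2.25 - (3.25)² = 15.5.
  S^{-1} = (1/det) · [[d, -b], [-b, a]] = [[0.1452, -0.2097],
 [-0.2097, 0.7473]].

Step 4 — quadratic form (x̄ - mu_0)^T · S^{-1} · (x̄ - mu_0):
  S^{-1} · (x̄ - mu_0) = (-0.8871, 3.3925),
  (x̄ - mu_0)^T · [...] = (0.75)·(-0.8871) + (4.75)·(3.3925) = 15.4489.

Step 5 — scale by n: T² = 4 · 15.4489 = 61.7957.

T² ≈ 61.7957


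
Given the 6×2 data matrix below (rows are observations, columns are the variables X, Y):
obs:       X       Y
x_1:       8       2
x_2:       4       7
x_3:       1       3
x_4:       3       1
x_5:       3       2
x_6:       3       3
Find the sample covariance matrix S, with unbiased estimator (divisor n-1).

Step 1 — column means:
  mean(X) = (8 + 4 + 1 + 3 + 3 + 3) / 6 = 22/6 = 3.6667
  mean(Y) = (2 + 7 + 3 + 1 + 2 + 3) / 6 = 18/6 = 3

Step 2 — sample covariance S[i,j] = (1/(n-1)) · Σ_k (x_{k,i} - mean_i) · (x_{k,j} - mean_j), with n-1 = 5.
  S[X,X] = ((4.3333)·(4.3333) + (0.3333)·(0.3333) + (-2.6667)·(-2.6667) + (-0.6667)·(-0.6667) + (-0.6667)·(-0.6667) + (-0.6667)·(-0.6667)) / 5 = 27.3333/5 = 5.4667
  S[X,Y] = ((4.3333)·(-1) + (0.3333)·(4) + (-2.6667)·(0) + (-0.6667)·(-2) + (-0.6667)·(-1) + (-0.6667)·(0)) / 5 = -1/5 = -0.2
  S[Y,Y] = ((-1)·(-1) + (4)·(4) + (0)·(0) + (-2)·(-2) + (-1)·(-1) + (0)·(0)) / 5 = 22/5 = 4.4

S is symmetric (S[j,i] = S[i,j]). Assembling:

S = [[5.4667, -0.2],
 [-0.2, 4.4]]


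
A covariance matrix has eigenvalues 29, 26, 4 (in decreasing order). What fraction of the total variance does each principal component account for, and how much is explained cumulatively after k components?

Step 1 — total variance = trace(Sigma) = Σ λ_i = 29 + 26 + 4 = 59.

Step 2 — fraction explained by component i = λ_i / Σ λ:
  PC1: 29/59 = 0.4915
  PC2: 26/59 = 0.4407
  PC3: 4/59 = 0.0678

Step 3 — cumulative fraction after k components = (λ_1 + ... + λ_k) / Σ λ:
  k = 1: 29/59 = 0.4915
  k = 2: (29 + 26)/59 = 55/59 = 0.9322
  k = 3: (29 + 26 + 4)/59 = 59/59 = 1

Summary (fraction, with percent):

explained: PC1 0.4915 (49.15%), PC2 0.4407 (44.07%), PC3 0.0678 (6.78%);  cumulative: 0.4915, 0.9322, 1


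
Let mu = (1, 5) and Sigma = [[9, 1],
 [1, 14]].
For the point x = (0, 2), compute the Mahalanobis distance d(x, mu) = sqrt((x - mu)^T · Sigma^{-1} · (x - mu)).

Step 1 — centre the observation: (x - mu) = (-1, -3).

Step 2 — invert Sigma. det(Sigma) = 9·14 - (1)² = 125.
  Sigma^{-1} = (1/det) · [[d, -b], [-b, a]] = [[0.112, -0.008],
 [-0.008, 0.072]].

Step 3 — form the quadratic (x - mu)^T · Sigma^{-1} · (x - mu):
  Sigma^{-1} · (x - mu) = (-0.088, -0.208).
  (x - mu)^T · [Sigma^{-1} · (x - mu)] = (-1)·(-0.088) + (-3)·(-0.208) = 0.712.

Step 4 — take square root: d = √(0.712) ≈ 0.8438.

d(x, mu) = √(0.712) ≈ 0.8438


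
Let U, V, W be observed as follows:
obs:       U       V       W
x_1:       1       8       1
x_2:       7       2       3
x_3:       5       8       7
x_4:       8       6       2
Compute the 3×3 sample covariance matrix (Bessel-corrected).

Step 1 — column means:
  mean(U) = (1 + 7 + 5 + 8) / 4 = 21/4 = 5.25
  mean(V) = (8 + 2 + 8 + 6) / 4 = 24/4 = 6
  mean(W) = (1 + 3 + 7 + 2) / 4 = 13/4 = 3.25

Step 2 — sample covariance S[i,j] = (1/(n-1)) · Σ_k (x_{k,i} - mean_i) · (x_{k,j} - mean_j), with n-1 = 3.
  S[U,U] = ((-4.25)·(-4.25) + (1.75)·(1.75) + (-0.25)·(-0.25) + (2.75)·(2.75)) / 3 = 28.75/3 = 9.5833
  S[U,V] = ((-4.25)·(2) + (1.75)·(-4) + (-0.25)·(2) + (2.75)·(0)) / 3 = -16/3 = -5.3333
  S[U,W] = ((-4.25)·(-2.25) + (1.75)·(-0.25) + (-0.25)·(3.75) + (2.75)·(-1.25)) / 3 = 4.75/3 = 1.5833
  S[V,V] = ((2)·(2) + (-4)·(-4) + (2)·(2) + (0)·(0)) / 3 = 24/3 = 8
  S[V,W] = ((2)·(-2.25) + (-4)·(-0.25) + (2)·(3.75) + (0)·(-1.25)) / 3 = 4/3 = 1.3333
  S[W,W] = ((-2.25)·(-2.25) + (-0.25)·(-0.25) + (3.75)·(3.75) + (-1.25)·(-1.25)) / 3 = 20.75/3 = 6.9167

S is symmetric (S[j,i] = S[i,j]). Assembling:

S = [[9.5833, -5.3333, 1.5833],
 [-5.3333, 8, 1.3333],
 [1.5833, 1.3333, 6.9167]]


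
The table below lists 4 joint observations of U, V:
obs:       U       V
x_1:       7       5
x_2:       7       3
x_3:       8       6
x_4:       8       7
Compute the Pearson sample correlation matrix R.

Step 1 — column means:
  mean(U) = (7 + 7 + 8 + 8) / 4 = 30/4 = 7.5
  mean(V) = (5 + 3 + 6 + 7) / 4 = 21/4 = 5.25

Step 2 — sample variances and covariances s[i,j] = (1/(n-1)) · Σ_k (x_{k,i} - mean_i) · (x_{k,j} - mean_j), with n-1 = 3:
  s[U,U] = ((-0.5)·(-0.5) + (-0.5)·(-0.5) + (0.5)·(0.5) + (0.5)·(0.5)) / 3 = 1/3 = 0.3333
  s[U,V] = ((-0.5)·(-0.25) + (-0.5)·(-2.25) + (0.5)·(0.75) + (0.5)·(1.75)) / 3 = 2.5/3 = 0.8333
  s[V,V] = ((-0.25)·(-0.25) + (-2.25)·(-2.25) + (0.75)·(0.75) + (1.75)·(1.75)) / 3 = 8.75/3 = 2.9167
  Sample standard deviations s_i = √(s[i,i]):
  s(U) = √(0.3333) = 0.5774
  s(V) = √(2.9167) = 1.7078

Step 3 — r_{ij} = s_{ij} / (s_i · s_j):
  r[U,U] = 1 (diagonal).
  r[U,V] = 0.8333 / (0.5774 · 1.7078) = 0.8333 / 0.986 = 0.8452
  r[V,V] = 1 (diagonal).

R is symmetric with unit diagonal. Assembling:

R = [[1, 0.8452],
 [0.8452, 1]]


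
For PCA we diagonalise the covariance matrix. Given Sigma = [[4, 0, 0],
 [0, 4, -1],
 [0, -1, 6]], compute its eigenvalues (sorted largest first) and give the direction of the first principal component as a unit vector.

Step 1 — characteristic polynomial p(λ) = det(λI - Sigma) = λ³ - tr·λ² + c_1·λ - det, where tr = trace, c_1 = sum of the principal 2×2 minors, det = det(Sigma):
  tr = 4 + 4 + 6 = 14,
  c_1 = (4·4 - (0)²) + (4·6 - (0)²) + (4·6 - (-1)²) = 16 + 24 + 23 = 63,
  det = 4·(4·6 - (-1)²) - (0)·((0)·6 - (-1)·(0)) + (0)·((0)·(-1) - 4·(0)) = 4·(23) - (0)·(0) + (0)·(0) = 92.
  So p(λ) = λ³ - 14λ² + 63λ - 92.
Step 2 — look for an integer root (rational root theorem: any rational root is an integer divisor of 92). Testing λ = 4:
  p(4) = 64 - 224 + 252 - 92 = 0  ✓
  Dividing out (λ - 4): p(λ) = (λ - 4)(λ² - 10λ + 23).
Step 3 — remaining eigenvalues from the quadratic λ² - 10λ + 23 = 0:
  Δ = 10² - 4·23 = 100 - 92 = 8,  λ = (10 ± √8)/2 = (10 ± 2.8284)/2 ≈ 6.4142 or 3.5858.
  Sorted: λ_1 = 6.4142,  λ_2 = 4,  λ_3 = 3.5858  (check: sum = 14 = tr ✓).

Step 4 — unit eigenvector for λ_1 ≈ 6.4142: v spans the null space of (Sigma - λ_1 I), whose rows are
  r_1 = (-2.4142, 0, 0),  r_2 = (0, -2.4142, -1),  r_3 = (0, -1, -0.4142).
  v is orthogonal to every row, so take v ∝ r_1 × r_2 = ((0)·(-1) - (0)·(-2.4142), (0)·(0) - (-2.4142)·(-1), (-2.4142)·(-2.4142) - (0)·(0)) ≈ (0, -2.4142, 5.8284).
  Rescale (multiply by -1 so the first nonzero entry is positive): u = (0, 2.4142, -5.8284).
  ||u|| = √((0)² + (2.4142)² + (-5.8284)²) = √(39.799) ≈ 6.3086,  v_1 = u/||u|| ≈ (0, 0.3827, -0.9239) (||v_1|| = 1).

λ_1 = 6.4142,  λ_2 = 4,  λ_3 = 3.5858;  v_1 ≈ (0, 0.3827, -0.9239)


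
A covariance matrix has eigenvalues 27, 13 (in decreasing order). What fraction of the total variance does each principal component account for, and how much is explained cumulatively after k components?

Step 1 — total variance = trace(Sigma) = Σ λ_i = 27 + 13 = 40.

Step 2 — fraction explained by component i = λ_i / Σ λ:
  PC1: 27/40 = 0.675
  PC2: 13/40 = 0.325

Step 3 — cumulative fraction after k components = (λ_1 + ... + λ_k) / Σ λ:
  k = 1: 27/40 = 0.675
  k = 2: (27 + 13)/40 = 40/40 = 1

Summary (fraction, with percent):

explained: PC1 0.675 (67.5%), PC2 0.325 (32.5%);  cumulative: 0.675, 1
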